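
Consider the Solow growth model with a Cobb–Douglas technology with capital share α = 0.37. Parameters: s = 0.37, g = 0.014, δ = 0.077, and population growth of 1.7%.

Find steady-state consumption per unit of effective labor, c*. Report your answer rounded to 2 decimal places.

In steady state, investment equals break-even investment: s·k^α = (n + g + δ)·k.
Dividing both sides by k: k^(1−α) = s / (n + g + δ).
k^0.63 = 0.37 / (0.017 + 0.014 + 0.077) = 0.37 / 0.108 = 3.4259
k* = 3.4259^(1/0.63) ≈ 7.0607
y* = (k*)^α = 7.0607^0.37 ≈ 2.0610
c* = (1 − s)·y* = (1 − 0.37) × 2.0610 ≈ 1.2984

c* = 1.30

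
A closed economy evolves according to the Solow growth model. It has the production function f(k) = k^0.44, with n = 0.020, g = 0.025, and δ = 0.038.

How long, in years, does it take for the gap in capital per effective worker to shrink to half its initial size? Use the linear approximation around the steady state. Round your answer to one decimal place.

t_½ ≈ 14.9 years

Near the steady state the convergence rate is λ = (1 − α)(n + g + δ).
λ = (1 − 0.44) × 0.083 = 0.56 × 0.083 = 0.04648
Half-life = ln 2 / λ = 0.6931 / 0.04648 ≈ 14.91 years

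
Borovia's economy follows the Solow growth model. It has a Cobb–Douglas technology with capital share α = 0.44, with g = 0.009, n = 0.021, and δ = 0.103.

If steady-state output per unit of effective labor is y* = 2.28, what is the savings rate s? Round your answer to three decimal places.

At the steady state, Δk = 0, so s·k^α = (n + g + δ)·k.
Since y* = [s/(n + g + δ)]^(α/(1−α)), we have s/(n + g + δ) = (y*)^((1−α)/α) = 2.28^1.2727 = 2.8546.
Therefore s = 2.8546 × (n + g + δ) = 2.8546 × 0.133 = 0.3797.

s ≈ 0.380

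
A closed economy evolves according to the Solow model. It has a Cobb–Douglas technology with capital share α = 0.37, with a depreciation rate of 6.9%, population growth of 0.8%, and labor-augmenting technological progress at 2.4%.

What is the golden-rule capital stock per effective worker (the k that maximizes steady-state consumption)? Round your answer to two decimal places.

The golden rule sets f'(k) = n + g + δ, i.e. α·k^(α−1) = n + g + δ.
So k^(1−α) = α / (n + g + δ) = 0.37 / 0.101 = 3.6634.
k_gold = 3.6634^(1/0.63) ≈ 7.8533

k_gold ≈ 7.85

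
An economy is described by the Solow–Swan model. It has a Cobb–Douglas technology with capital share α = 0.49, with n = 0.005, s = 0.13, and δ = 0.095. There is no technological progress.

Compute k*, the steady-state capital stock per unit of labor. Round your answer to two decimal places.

Steady state requires s·f(k) = (n + δ)·k, i.e. s·k^α = (n + δ)·k.
Dividing both sides by k: k^(1−α) = s / (n + δ).
k^0.51 = 0.13 / (0.005 + 0.095) = 0.13 / 0.100 = 1.3000
k* = 1.3000^(1/0.51) ≈ 1.6727

k* = 1.67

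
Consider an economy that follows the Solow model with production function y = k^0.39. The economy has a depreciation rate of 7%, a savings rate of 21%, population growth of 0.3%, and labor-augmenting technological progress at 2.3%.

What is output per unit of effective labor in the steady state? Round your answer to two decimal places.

In steady state, investment equals break-even investment: s·k^α = (n + g + δ)·k.
Rearranging, k^(1−α) = s / (n + g + δ).
k^0.61 = 0.21 / (0.003 + 0.023 + 0.070) = 0.21 / 0.096 = 2.1875
k* = 2.1875^(1/0.61) ≈ 3.6082
y* = (k*)^α = 3.6082^0.39 ≈ 1.6495

y* ≈ 1.65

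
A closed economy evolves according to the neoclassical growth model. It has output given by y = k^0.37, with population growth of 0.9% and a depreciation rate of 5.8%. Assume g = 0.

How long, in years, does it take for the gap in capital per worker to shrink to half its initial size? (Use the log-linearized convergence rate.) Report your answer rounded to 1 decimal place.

half-life ≈ 16.4 years

Near the steady state the convergence rate is λ = (1 − α)(n + δ).
λ = (1 − 0.37) × 0.067 = 0.63 × 0.067 = 0.04221
Half-life = ln 2 / λ = 0.6931 / 0.04221 ≈ 16.42 years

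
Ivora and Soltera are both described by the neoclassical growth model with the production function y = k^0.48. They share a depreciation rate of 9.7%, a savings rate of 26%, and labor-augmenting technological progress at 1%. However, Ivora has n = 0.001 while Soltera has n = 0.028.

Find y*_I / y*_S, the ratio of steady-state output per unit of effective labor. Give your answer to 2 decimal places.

y*_I / y*_S ≈ 1.23

Steady-state y* = [s/(n + g + δ)]^(α/(1−α)), so the ratio is [ (s_I/(n + g + δ)_I) / (s_S/(n + g + δ)_S) ]^0.9231.
s_I/(n + g + δ)_I = 0.26/0.108 = 2.4074; s_S/(n + g + δ)_S = 0.26/0.135 = 1.9259.
Ratio = (2.4074/1.9259)^0.9231 = 1.2500^0.9231 ≈ 1.2287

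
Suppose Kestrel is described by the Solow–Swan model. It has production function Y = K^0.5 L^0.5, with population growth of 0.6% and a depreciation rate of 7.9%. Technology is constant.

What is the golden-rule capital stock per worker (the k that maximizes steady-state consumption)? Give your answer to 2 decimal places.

The golden rule sets f'(k) = n + δ, i.e. α·k^(α−1) = n + δ.
So k^(1−α) = α / (n + δ) = 0.5 / 0.085 = 5.8824.
k_gold = 5.8824^(1/0.5) ≈ 34.6026

k_gold ≈ 34.60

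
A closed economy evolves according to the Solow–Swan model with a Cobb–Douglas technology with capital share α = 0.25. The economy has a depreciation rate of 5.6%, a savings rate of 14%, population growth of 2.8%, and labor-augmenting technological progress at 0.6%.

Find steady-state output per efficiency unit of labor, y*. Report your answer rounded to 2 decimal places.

In steady state, investment equals break-even investment: s·k^α = (n + g + δ)·k.
Rearranging, k^(1−α) = s / (n + g + δ).
k^0.75 = 0.14 / (0.028 + 0.006 + 0.056) = 0.14 / 0.090 = 1.5556
k* = 1.5556^(1/0.75) ≈ 1.8025
y* = (k*)^α = 1.8025^0.25 ≈ 1.1587

y* = 1.16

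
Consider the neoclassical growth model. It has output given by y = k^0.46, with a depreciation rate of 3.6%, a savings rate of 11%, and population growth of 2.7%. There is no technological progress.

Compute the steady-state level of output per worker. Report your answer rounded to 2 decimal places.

At the steady state, Δk = 0, so s·k^α = (n + δ)·k.
Dividing both sides by k: k^(1−α) = s / (n + δ).
k^0.54 = 0.11 / (0.027 + 0.036) = 0.11 / 0.063 = 1.7460
k* = 1.7460^(1/0.54) ≈ 2.8069
y* = (k*)^α = 2.8069^0.46 ≈ 1.6076

y* = 1.61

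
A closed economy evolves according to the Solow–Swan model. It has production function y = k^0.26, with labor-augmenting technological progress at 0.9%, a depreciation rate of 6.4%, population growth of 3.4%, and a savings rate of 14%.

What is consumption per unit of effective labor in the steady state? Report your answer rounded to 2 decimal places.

c* = 0.95

At the steady state, Δk = 0, so s·k^α = (n + g + δ)·k.
Rearranging, k^(1−α) = s / (n + g + δ).
k^0.74 = 0.14 / (0.034 + 0.009 + 0.064) = 0.14 / 0.107 = 1.3084
k* = 1.3084^(1/0.74) ≈ 1.4380
y* = (k*)^α = 1.4380^0.26 ≈ 1.0990
c* = (1 − s)·y* = (1 − 0.14) × 1.0990 ≈ 0.9451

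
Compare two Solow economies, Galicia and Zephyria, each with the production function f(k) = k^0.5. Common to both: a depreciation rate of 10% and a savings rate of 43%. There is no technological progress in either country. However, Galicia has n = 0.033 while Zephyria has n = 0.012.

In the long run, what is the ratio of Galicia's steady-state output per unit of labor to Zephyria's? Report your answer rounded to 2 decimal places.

Steady-state y* = [s/(n + δ)]^(α/(1−α)), so the ratio is [ (s_G/(n + δ)_G) / (s_Z/(n + δ)_Z) ]^1.
s_G/(n + δ)_G = 0.43/0.133 = 3.2331; s_Z/(n + δ)_Z = 0.43/0.112 = 3.8393.
Ratio = (3.2331/3.8393)^1 = 0.8421^1 ≈ 0.8421

y*_G / y*_Z ≈ 0.84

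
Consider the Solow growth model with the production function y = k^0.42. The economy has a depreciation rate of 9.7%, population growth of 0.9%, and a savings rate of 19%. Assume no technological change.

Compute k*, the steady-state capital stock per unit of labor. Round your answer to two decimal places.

k* ≈ 2.74

At the steady state, Δk = 0, so s·k^α = (n + δ)·k.
Rearranging, k^(1−α) = s / (n + δ).
k^0.58 = 0.19 / (0.009 + 0.097) = 0.19 / 0.106 = 1.7925
k* = 1.7925^(1/0.58) ≈ 2.7353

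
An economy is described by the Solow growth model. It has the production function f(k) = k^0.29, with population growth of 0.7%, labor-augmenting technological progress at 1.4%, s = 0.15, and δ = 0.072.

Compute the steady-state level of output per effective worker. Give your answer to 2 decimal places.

y* ≈ 1.22

Steady state requires s·f(k) = (n + g + δ)·k, i.e. s·k^α = (n + g + δ)·k.
Rearranging, k^(1−α) = s / (n + g + δ).
k^0.71 = 0.15 / (0.007 + 0.014 + 0.072) = 0.15 / 0.093 = 1.6129
k* = 1.6129^(1/0.71) ≈ 1.9607
y* = (k*)^α = 1.9607^0.29 ≈ 1.2156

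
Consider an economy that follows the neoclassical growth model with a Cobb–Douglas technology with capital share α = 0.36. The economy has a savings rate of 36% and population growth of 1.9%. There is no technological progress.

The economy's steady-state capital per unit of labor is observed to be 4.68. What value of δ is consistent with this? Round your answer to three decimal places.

At the steady state, Δk = 0, so s·k^α = (n + δ)·k.
So s / (n + δ) = (k*)^(1−α) = 4.68^0.64 = 2.6851.
Therefore n + δ = s / 2.6851 = 0.36 / 2.6851 = 0.1341, so δ = 0.1341 − 0.019 = 0.1151.

δ ≈ 0.115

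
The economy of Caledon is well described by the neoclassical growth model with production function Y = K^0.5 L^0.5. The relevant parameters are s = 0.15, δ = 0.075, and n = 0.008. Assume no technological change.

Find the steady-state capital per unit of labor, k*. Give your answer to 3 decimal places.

At the steady state, Δk = 0, so s·k^α = (n + δ)·k.
Dividing both sides by k: k^(1−α) = s / (n + δ).
k^0.5 = 0.15 / (0.008 + 0.075) = 0.15 / 0.083 = 1.8072
k* = 1.8072^(1/0.5) ≈ 3.2660

k* = 3.266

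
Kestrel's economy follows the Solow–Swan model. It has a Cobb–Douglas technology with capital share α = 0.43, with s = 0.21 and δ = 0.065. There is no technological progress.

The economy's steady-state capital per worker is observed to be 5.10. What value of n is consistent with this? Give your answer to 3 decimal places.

n ≈ 0.018

At the steady state, Δk = 0, so s·k^α = (n + δ)·k.
So s / (n + δ) = (k*)^(1−α) = 5.10^0.57 = 2.5311.
Therefore n + δ = s / 2.5311 = 0.21 / 2.5311 = 0.0830, so n = 0.0830 − 0.065 = 0.0180.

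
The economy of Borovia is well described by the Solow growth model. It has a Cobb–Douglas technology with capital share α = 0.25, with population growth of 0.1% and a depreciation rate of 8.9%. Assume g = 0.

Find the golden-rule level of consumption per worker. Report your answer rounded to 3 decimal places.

At the golden rule, f'(k) = n + δ, so α·k^(α−1) = n + δ and k_gold = (α/(n + δ))^(1/(1−α)).
k_gold = (0.25/0.090)^(1/0.75) = 2.7778^1.3333 ≈ 3.9047
c_gold = f(k_gold) − (n + δ)·k_gold = 1.4057 − 0.090×3.9047 ≈ 1.0543

c_gold ≈ 1.054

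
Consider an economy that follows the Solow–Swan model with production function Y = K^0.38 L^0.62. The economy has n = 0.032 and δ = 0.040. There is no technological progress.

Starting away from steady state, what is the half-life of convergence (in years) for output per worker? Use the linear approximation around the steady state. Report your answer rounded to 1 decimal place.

Near the steady state the convergence rate is λ = (1 − α)(n + δ).
λ = (1 − 0.38) × 0.072 = 0.62 × 0.072 = 0.04464
Half-life = ln 2 / λ = 0.6931 / 0.04464 ≈ 15.53 years

t_½ ≈ 15.5 years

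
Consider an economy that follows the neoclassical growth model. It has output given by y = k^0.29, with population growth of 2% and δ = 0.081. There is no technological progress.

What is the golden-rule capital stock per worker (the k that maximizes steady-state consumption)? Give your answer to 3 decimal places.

The golden rule sets f'(k) = n + δ, i.e. α·k^(α−1) = n + δ.
So k^(1−α) = α / (n + δ) = 0.29 / 0.101 = 2.8713.
k_gold = 2.8713^(1/0.71) ≈ 4.4175

k_gold ≈ 4.418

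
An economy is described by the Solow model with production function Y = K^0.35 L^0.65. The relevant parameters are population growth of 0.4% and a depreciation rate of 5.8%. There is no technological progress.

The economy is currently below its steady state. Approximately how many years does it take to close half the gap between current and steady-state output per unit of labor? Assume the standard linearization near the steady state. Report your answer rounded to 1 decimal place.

Near the steady state the convergence rate is λ = (1 − α)(n + δ).
λ = (1 − 0.35) × 0.062 = 0.65 × 0.062 = 0.0403
Half-life = ln 2 / λ = 0.6931 / 0.0403 ≈ 17.20 years

about 17.2 years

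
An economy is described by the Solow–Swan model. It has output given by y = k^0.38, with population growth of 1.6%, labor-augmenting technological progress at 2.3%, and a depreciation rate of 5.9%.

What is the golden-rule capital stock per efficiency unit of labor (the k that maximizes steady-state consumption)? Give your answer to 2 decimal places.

The golden rule sets f'(k) = n + g + δ, i.e. α·k^(α−1) = n + g + δ.
So k^(1−α) = α / (n + g + δ) = 0.38 / 0.098 = 3.8776.
k_gold = 3.8776^(1/0.62) ≈ 8.8981

k_gold ≈ 8.90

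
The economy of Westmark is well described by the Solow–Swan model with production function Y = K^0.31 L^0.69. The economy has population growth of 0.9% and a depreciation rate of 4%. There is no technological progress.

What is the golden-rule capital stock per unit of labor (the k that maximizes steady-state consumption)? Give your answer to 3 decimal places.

The golden rule sets f'(k) = n + δ, i.e. α·k^(α−1) = n + δ.
So k^(1−α) = α / (n + δ) = 0.31 / 0.049 = 6.3265.
k_gold = 6.3265^(1/0.69) ≈ 14.4913

k_gold ≈ 14.491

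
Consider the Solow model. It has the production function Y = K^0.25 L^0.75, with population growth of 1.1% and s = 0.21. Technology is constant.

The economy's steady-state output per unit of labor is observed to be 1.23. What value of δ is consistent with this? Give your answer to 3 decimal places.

In steady state, investment equals break-even investment: s·k^α = (n + δ)·k.
Since y* = [s/(n + δ)]^(α/(1−α)), we have s/(n + δ) = (y*)^((1−α)/α) = 1.23^3 = 1.8609.
Therefore n + δ = s / 1.8609 = 0.21 / 1.8609 = 0.1128, so δ = 0.1128 − 0.011 = 0.1018.

δ ≈ 0.102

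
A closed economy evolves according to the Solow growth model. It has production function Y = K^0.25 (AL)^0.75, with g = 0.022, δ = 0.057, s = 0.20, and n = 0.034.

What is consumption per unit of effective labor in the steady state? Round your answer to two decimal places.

In steady state, investment equals break-even investment: s·k^α = (n + g + δ)·k.
Rearranging, k^(1−α) = s / (n + g + δ).
k^0.75 = 0.20 / (0.034 + 0.022 + 0.057) = 0.20 / 0.113 = 1.7699
k* = 1.7699^(1/0.75) ≈ 2.1409
y* = (k*)^α = 2.1409^0.25 ≈ 1.2096
c* = (1 − s)·y* = (1 − 0.20) × 1.2096 ≈ 0.9677

c* ≈ 0.97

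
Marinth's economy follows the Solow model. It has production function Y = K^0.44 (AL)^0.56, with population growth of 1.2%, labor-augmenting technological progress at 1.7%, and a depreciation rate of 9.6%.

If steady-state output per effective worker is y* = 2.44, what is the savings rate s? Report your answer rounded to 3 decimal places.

s ≈ 0.389

Steady state requires s·f(k) = (n + g + δ)·k, i.e. s·k^α = (n + g + δ)·k.
Since y* = [s/(n + g + δ)]^(α/(1−α)), we have s/(n + g + δ) = (y*)^((1−α)/α) = 2.44^1.2727 = 3.1119.
Therefore s = 3.1119 × (n + g + δ) = 3.1119 × 0.125 = 0.3890.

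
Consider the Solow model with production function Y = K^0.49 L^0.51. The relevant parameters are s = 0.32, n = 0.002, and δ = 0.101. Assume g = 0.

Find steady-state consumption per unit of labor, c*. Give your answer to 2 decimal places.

c* ≈ 2.02

At the steady state, Δk = 0, so s·k^α = (n + δ)·k.
Rearranging, k^(1−α) = s / (n + δ).
k^0.51 = 0.32 / (0.002 + 0.101) = 0.32 / 0.103 = 3.1068
k* = 3.1068^(1/0.51) ≈ 9.2325
y* = (k*)^α = 9.2325^0.49 ≈ 2.9717
c* = (1 − s)·y* = (1 − 0.32) × 2.9717 ≈ 2.0208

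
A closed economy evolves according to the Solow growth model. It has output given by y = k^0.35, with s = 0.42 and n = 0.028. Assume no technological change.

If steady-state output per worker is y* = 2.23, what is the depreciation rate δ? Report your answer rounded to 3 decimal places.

At the steady state, Δk = 0, so s·k^α = (n + δ)·k.
Since y* = [s/(n + δ)]^(α/(1−α)), we have s/(n + δ) = (y*)^((1−α)/α) = 2.23^1.8571 = 4.4344.
Therefore n + δ = s / 4.4344 = 0.42 / 4.4344 = 0.0947, so δ = 0.0947 − 0.028 = 0.0667.

δ ≈ 0.067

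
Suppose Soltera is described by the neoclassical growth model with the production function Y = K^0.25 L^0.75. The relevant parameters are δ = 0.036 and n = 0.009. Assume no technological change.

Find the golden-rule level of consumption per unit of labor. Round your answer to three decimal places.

c_gold ≈ 1.328

At the golden rule, f'(k) = n + δ, so α·k^(α−1) = n + δ and k_gold = (α/(n + δ))^(1/(1−α)).
k_gold = (0.25/0.045)^(1/0.75) = 5.5556^1.3333 ≈ 9.8390
c_gold = f(k_gold) − (n + δ)·k_gold = 1.7711 − 0.045×9.8390 ≈ 1.3283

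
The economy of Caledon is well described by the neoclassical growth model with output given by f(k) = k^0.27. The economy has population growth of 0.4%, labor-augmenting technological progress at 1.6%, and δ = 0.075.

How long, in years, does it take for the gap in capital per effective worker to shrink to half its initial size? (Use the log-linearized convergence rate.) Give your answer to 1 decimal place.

Near the steady state the convergence rate is λ = (1 − α)(n + g + δ).
λ = (1 − 0.27) × 0.095 = 0.73 × 0.095 = 0.06935
Half-life = ln 2 / λ = 0.6931 / 0.06935 ≈ 9.99 years

t_½ ≈ 10.0 years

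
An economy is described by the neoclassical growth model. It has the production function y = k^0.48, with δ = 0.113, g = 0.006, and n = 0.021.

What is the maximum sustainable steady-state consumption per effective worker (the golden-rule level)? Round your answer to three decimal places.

At the golden rule, f'(k) = n + g + δ, so α·k^(α−1) = n + g + δ and k_gold = (α/(n + g + δ))^(1/(1−α)).
k_gold = (0.48/0.140)^(1/0.52) = 3.4286^1.9231 ≈ 10.6926
c_gold = f(k_gold) − (n + g + δ)·k_gold = 3.1186 − 0.140×10.6926 ≈ 1.6216

c_gold ≈ 1.622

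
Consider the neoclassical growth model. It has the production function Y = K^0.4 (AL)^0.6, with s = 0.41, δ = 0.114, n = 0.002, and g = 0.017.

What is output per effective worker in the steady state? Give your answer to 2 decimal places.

y* ≈ 2.12

At the steady state, Δk = 0, so s·k^α = (n + g + δ)·k.
Rearranging, k^(1−α) = s / (n + g + δ).
k^0.6 = 0.41 / (0.002 + 0.017 + 0.114) = 0.41 / 0.133 = 3.0827
k* = 3.0827^(1/0.6) ≈ 6.5296
y* = (k*)^α = 6.5296^0.4 ≈ 2.1181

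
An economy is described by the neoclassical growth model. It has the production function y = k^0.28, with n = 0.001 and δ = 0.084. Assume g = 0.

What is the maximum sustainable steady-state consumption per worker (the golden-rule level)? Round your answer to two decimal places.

At the golden rule, f'(k) = n + δ, so α·k^(α−1) = n + δ and k_gold = (α/(n + δ))^(1/(1−α)).
k_gold = (0.28/0.085)^(1/0.72) = 3.2941^1.3889 ≈ 5.2370
c_gold = f(k_gold) − (n + δ)·k_gold = 1.5898 − 0.085×5.2370 ≈ 1.1447

c_gold ≈ 1.14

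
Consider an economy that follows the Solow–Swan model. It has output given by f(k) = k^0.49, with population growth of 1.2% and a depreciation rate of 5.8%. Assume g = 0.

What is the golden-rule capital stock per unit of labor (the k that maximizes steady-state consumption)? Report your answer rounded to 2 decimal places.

The golden rule sets f'(k) = n + δ, i.e. α·k^(α−1) = n + δ.
So k^(1−α) = α / (n + δ) = 0.49 / 0.070 = 7.0000.
k_gold = 7.0000^(1/0.51) ≈ 45.3999

k_gold ≈ 45.40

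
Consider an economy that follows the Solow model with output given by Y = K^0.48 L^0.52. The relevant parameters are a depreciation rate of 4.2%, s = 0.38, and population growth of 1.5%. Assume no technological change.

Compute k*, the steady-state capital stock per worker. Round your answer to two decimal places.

At the steady state, Δk = 0, so s·k^α = (n + δ)·k.
Dividing both sides by k: k^(1−α) = s / (n + δ).
k^0.52 = 0.38 / (0.015 + 0.042) = 0.38 / 0.057 = 6.6667
k* = 6.6667^(1/0.52) ≈ 38.4100

k* ≈ 38.41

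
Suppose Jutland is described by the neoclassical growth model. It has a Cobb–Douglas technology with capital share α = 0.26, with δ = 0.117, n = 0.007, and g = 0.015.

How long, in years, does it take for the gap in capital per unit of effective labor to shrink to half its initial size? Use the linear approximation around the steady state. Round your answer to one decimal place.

t_½ ≈ 6.7 years

Near the steady state the convergence rate is λ = (1 − α)(n + g + δ).
λ = (1 − 0.26) × 0.139 = 0.74 × 0.139 = 0.10286
Half-life = ln 2 / λ = 0.6931 / 0.10286 ≈ 6.74 years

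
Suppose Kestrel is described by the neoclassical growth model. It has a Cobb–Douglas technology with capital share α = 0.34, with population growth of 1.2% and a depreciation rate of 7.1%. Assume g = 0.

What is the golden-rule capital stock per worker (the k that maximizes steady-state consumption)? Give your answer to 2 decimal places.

k_gold ≈ 8.47

The golden rule sets f'(k) = n + δ, i.e. α·k^(α−1) = n + δ.
So k^(1−α) = α / (n + δ) = 0.34 / 0.083 = 4.0964.
k_gold = 4.0964^(1/0.66) ≈ 8.4700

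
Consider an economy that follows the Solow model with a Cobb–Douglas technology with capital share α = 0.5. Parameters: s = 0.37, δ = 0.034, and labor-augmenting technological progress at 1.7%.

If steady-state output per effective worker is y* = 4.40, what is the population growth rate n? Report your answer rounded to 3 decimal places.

At the steady state, Δk = 0, so s·k^α = (n + g + δ)·k.
Since y* = [s/(n + g + δ)]^(α/(1−α)), we have s/(n + g + δ) = (y*)^((1−α)/α) = 4.40^1 = 4.4000.
Therefore n + g + δ = s / 4.4000 = 0.37 / 4.4000 = 0.0841, so n = 0.0841 − 0.051 = 0.0331.

n ≈ 0.033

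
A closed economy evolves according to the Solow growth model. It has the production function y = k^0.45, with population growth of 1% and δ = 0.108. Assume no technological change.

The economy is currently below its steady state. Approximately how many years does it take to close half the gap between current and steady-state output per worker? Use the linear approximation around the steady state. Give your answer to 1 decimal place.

Near the steady state the convergence rate is λ = (1 − α)(n + δ).
λ = (1 − 0.45) × 0.118 = 0.55 × 0.118 = 0.0649
Half-life = ln 2 / λ = 0.6931 / 0.0649 ≈ 10.68 years

t_½ ≈ 10.7 years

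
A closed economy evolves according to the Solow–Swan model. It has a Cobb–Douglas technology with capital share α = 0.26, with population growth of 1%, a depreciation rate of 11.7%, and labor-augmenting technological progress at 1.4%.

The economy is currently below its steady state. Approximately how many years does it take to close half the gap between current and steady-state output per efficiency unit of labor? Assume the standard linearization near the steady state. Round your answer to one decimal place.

Near the steady state the convergence rate is λ = (1 − α)(n + g + δ).
λ = (1 − 0.26) × 0.141 = 0.74 × 0.141 = 0.10434
Half-life = ln 2 / λ = 0.6931 / 0.10434 ≈ 6.64 years

half-life ≈ 6.6 years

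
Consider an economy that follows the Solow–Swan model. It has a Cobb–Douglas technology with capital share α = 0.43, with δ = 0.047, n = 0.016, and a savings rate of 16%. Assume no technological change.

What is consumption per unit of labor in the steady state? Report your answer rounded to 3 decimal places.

c* ≈ 1.697

Steady state requires s·f(k) = (n + δ)·k, i.e. s·k^α = (n + δ)·k.
Rearranging, k^(1−α) = s / (n + δ).
k^0.57 = 0.16 / (0.016 + 0.047) = 0.16 / 0.063 = 2.5397
k* = 2.5397^(1/0.57) ≈ 5.1303
y* = (k*)^α = 5.1303^0.43 ≈ 2.0200
c* = (1 − s)·y* = (1 − 0.16) × 2.0200 ≈ 1.6968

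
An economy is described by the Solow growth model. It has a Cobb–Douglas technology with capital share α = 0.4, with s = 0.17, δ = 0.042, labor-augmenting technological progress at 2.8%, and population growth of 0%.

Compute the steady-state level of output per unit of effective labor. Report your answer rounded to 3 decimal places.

y* = 1.807

In steady state, investment equals break-even investment: s·k^α = (n + g + δ)·k.
Dividing both sides by k: k^(1−α) = s / (n + g + δ).
k^0.6 = 0.17 / (0.000 + 0.028 + 0.042) = 0.17 / 0.070 = 2.4286
k* = 2.4286^(1/0.6) ≈ 4.3879
y* = (k*)^α = 4.3879^0.4 ≈ 1.8068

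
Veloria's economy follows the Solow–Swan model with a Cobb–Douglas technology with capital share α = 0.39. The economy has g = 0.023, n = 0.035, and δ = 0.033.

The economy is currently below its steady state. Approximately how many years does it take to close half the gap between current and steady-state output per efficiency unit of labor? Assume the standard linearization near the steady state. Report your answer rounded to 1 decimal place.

about 12.5 years

Near the steady state the convergence rate is λ = (1 − α)(n + g + δ).
λ = (1 − 0.39) × 0.091 = 0.61 × 0.091 = 0.05551
Half-life = ln 2 / λ = 0.6931 / 0.05551 ≈ 12.49 years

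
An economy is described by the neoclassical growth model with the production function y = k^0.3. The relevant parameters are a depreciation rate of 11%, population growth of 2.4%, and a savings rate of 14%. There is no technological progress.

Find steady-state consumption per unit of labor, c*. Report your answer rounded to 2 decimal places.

c* = 0.88

At the steady state, Δk = 0, so s·k^α = (n + δ)·k.
Rearranging, k^(1−α) = s / (n + δ).
k^0.7 = 0.14 / (0.024 + 0.110) = 0.14 / 0.134 = 1.0448
k* = 1.0448^(1/0.7) ≈ 1.0646
y* = (k*)^α = 1.0646^0.3 ≈ 1.0190
c* = (1 − s)·y* = (1 − 0.14) × 1.0190 ≈ 0.8763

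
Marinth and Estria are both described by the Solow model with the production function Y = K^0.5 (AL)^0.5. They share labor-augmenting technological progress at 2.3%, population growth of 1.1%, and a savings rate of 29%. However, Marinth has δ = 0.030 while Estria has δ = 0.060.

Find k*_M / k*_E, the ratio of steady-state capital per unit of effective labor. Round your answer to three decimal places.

Steady-state k* = [s/(n + g + δ)]^(1/(1−α)), so the ratio is [ (s_M/(n + g + δ)_M) / (s_E/(n + g + δ)_E) ]^2.
s_M/(n + g + δ)_M = 0.29/0.064 = 4.5313; s_E/(n + g + δ)_E = 0.29/0.094 = 3.0851.
Ratio = (4.5313/3.0851)^2 = 1.4688^2 ≈ 2.1574

ratio ≈ 2.157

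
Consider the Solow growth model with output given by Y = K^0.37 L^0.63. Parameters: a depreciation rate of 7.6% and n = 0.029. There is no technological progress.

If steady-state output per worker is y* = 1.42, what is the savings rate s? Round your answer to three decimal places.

In steady state, investment equals break-even investment: s·k^α = (n + δ)·k.
Since y* = [s/(n + δ)]^(α/(1−α)), we have s/(n + δ) = (y*)^((1−α)/α) = 1.42^1.7027 = 1.8168.
Therefore s = 1.8168 × (n + δ) = 1.8168 × 0.105 = 0.1908.

s ≈ 0.191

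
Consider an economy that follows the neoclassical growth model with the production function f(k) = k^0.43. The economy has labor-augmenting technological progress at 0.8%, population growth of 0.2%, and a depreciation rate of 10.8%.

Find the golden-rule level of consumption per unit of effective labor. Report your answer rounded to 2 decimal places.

c_gold ≈ 1.51

At the golden rule, f'(k) = n + g + δ, so α·k^(α−1) = n + g + δ and k_gold = (α/(n + g + δ))^(1/(1−α)).
k_gold = (0.43/0.118)^(1/0.57) = 3.6441^1.7544 ≈ 9.6662
c_gold = f(k_gold) − (n + g + δ)·k_gold = 2.6525 − 0.118×9.6662 ≈ 1.5119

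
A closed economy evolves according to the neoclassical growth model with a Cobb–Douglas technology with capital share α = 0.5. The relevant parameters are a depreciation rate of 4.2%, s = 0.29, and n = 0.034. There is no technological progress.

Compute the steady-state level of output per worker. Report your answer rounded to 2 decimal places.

In steady state, investment equals break-even investment: s·k^α = (n + δ)·k.
Rearranging, k^(1−α) = s / (n + δ).
k^0.5 = 0.29 / (0.034 + 0.042) = 0.29 / 0.076 = 3.8158
k* = 3.8158^(1/0.5) ≈ 14.5603
y* = (k*)^α = 14.5603^0.5 ≈ 3.8158

y* ≈ 3.82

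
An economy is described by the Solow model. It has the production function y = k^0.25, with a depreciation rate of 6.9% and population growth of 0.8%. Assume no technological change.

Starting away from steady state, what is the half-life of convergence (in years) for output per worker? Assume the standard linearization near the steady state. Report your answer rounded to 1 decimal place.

Near the steady state the convergence rate is λ = (1 − α)(n + δ).
λ = (1 − 0.25) × 0.077 = 0.75 × 0.077 = 0.05775
Half-life = ln 2 / λ = 0.6931 / 0.05775 ≈ 12.00 years

half-life ≈ 12.0 years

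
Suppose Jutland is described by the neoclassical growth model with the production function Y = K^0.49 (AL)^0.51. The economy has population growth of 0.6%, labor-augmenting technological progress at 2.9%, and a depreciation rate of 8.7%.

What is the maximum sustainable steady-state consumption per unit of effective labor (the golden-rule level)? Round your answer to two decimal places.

c_gold ≈ 1.94

At the golden rule, f'(k) = n + g + δ, so α·k^(α−1) = n + g + δ and k_gold = (α/(n + g + δ))^(1/(1−α)).
k_gold = (0.49/0.122)^(1/0.51) = 4.0164^1.9608 ≈ 15.2758
c_gold = f(k_gold) − (n + g + δ)·k_gold = 3.8033 − 0.122×15.2758 ≈ 1.9397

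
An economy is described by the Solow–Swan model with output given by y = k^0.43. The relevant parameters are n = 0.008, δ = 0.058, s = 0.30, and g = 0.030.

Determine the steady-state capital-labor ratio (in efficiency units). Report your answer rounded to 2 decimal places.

Steady state requires s·f(k) = (n + g + δ)·k, i.e. s·k^α = (n + g + δ)·k.
Rearranging, k^(1−α) = s / (n + g + δ).
k^0.57 = 0.30 / (0.008 + 0.030 + 0.058) = 0.30 / 0.096 = 3.1250
k* = 3.1250^(1/0.57) ≈ 7.3817

k* ≈ 7.38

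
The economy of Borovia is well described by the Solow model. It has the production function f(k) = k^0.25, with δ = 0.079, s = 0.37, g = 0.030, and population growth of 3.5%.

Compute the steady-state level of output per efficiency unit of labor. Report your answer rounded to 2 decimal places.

y* ≈ 1.37

In steady state, investment equals break-even investment: s·k^α = (n + g + δ)·k.
Dividing both sides by k: k^(1−α) = s / (n + g + δ).
k^0.75 = 0.37 / (0.035 + 0.030 + 0.079) = 0.37 / 0.144 = 2.5694
k* = 2.5694^(1/0.75) ≈ 3.5192
y* = (k*)^α = 3.5192^0.25 ≈ 1.3697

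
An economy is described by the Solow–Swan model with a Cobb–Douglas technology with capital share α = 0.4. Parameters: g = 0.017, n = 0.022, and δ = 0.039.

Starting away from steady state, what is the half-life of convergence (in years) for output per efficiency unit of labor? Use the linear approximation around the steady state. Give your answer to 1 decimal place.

about 14.8 years

Near the steady state the convergence rate is λ = (1 − α)(n + g + δ).
λ = (1 − 0.4) × 0.078 = 0.6 × 0.078 = 0.0468
Half-life = ln 2 / λ = 0.6931 / 0.0468 ≈ 14.81 years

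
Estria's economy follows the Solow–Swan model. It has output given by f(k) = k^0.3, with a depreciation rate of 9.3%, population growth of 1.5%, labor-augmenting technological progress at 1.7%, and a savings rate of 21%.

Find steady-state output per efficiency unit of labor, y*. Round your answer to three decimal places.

y* ≈ 1.249

Steady state requires s·f(k) = (n + g + δ)·k, i.e. s·k^α = (n + g + δ)·k.
Dividing both sides by k: k^(1−α) = s / (n + g + δ).
k^0.7 = 0.21 / (0.015 + 0.017 + 0.093) = 0.21 / 0.125 = 1.6800
k* = 1.6800^(1/0.7) ≈ 2.0983
y* = (k*)^α = 2.0983^0.3 ≈ 1.2490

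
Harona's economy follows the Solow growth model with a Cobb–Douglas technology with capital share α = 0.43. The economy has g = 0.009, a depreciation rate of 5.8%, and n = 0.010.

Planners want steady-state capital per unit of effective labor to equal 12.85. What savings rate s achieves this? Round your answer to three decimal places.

Steady state requires s·f(k) = (n + g + δ)·k, i.e. s·k^α = (n + g + δ)·k.
So s / (n + g + δ) = (k*)^(1−α) = 12.85^0.57 = 4.2862.
Therefore s = 4.2862 × (n + g + δ) = 4.2862 × 0.077 = 0.3300.

s ≈ 0.330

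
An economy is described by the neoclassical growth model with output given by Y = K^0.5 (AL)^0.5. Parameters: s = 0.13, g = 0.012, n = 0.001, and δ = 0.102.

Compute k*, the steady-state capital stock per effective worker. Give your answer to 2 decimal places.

k* ≈ 1.28

In steady state, investment equals break-even investment: s·k^α = (n + g + δ)·k.
Rearranging, k^(1−α) = s / (n + g + δ).
k^0.5 = 0.13 / (0.001 + 0.012 + 0.102) = 0.13 / 0.115 = 1.1304
k* = 1.1304^(1/0.5) ≈ 1.2778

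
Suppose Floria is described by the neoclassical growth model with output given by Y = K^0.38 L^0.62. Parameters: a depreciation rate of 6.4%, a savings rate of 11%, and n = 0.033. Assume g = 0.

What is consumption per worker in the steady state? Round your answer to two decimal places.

c* = 0.96

Steady state requires s·f(k) = (n + δ)·k, i.e. s·k^α = (n + δ)·k.
Rearranging, k^(1−α) = s / (n + δ).
k^0.62 = 0.11 / (0.033 + 0.064) = 0.11 / 0.097 = 1.1340
k* = 1.1340^(1/0.62) ≈ 1.2249
y* = (k*)^α = 1.2249^0.38 ≈ 1.0801
c* = (1 − s)·y* = (1 − 0.11) × 1.0801 ≈ 0.9613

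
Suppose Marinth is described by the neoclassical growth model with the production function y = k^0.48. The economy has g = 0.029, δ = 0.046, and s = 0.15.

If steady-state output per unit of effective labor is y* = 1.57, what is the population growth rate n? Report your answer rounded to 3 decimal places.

Steady state requires s·f(k) = (n + g + δ)·k, i.e. s·k^α = (n + g + δ)·k.
Since y* = [s/(n + g + δ)]^(α/(1−α)), we have s/(n + g + δ) = (y*)^((1−α)/α) = 1.57^1.0833 = 1.6301.
Therefore n + g + δ = s / 1.6301 = 0.15 / 1.6301 = 0.0920, so n = 0.0920 − 0.075 = 0.0170.

n ≈ 0.017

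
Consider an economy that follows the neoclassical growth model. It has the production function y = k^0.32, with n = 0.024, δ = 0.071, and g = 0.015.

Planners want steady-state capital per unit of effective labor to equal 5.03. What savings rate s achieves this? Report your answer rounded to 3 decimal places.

In steady state, investment equals break-even investment: s·k^α = (n + g + δ)·k.
So s / (n + g + δ) = (k*)^(1−α) = 5.03^0.68 = 2.9996.
Therefore s = 2.9996 × (n + g + δ) = 2.9996 × 0.110 = 0.3300.

s ≈ 0.330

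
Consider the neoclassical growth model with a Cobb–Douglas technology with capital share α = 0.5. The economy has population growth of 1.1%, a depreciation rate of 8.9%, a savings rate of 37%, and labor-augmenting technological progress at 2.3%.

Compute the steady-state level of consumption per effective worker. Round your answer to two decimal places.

In steady state, investment equals break-even investment: s·k^α = (n + g + δ)·k.
Rearranging, k^(1−α) = s / (n + g + δ).
k^0.5 = 0.37 / (0.011 + 0.023 + 0.089) = 0.37 / 0.123 = 3.0081
k* = 3.0081^(1/0.5) ≈ 9.0487
y* = (k*)^α = 9.0487^0.5 ≈ 3.0081
c* = (1 − s)·y* = (1 − 0.37) × 3.0081 ≈ 1.8951

c* = 1.90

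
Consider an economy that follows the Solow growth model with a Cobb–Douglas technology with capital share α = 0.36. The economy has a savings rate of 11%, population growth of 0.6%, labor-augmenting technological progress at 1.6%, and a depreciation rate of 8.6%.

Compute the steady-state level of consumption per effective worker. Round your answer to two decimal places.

Steady state requires s·f(k) = (n + g + δ)·k, i.e. s·k^α = (n + g + δ)·k.
Rearranging, k^(1−α) = s / (n + g + δ).
k^0.64 = 0.11 / (0.006 + 0.016 + 0.086) = 0.11 / 0.108 = 1.0185
k* = 1.0185^(1/0.64) ≈ 1.0291
y* = (k*)^α = 1.0291^0.36 ≈ 1.0104
c* = (1 − s)·y* = (1 − 0.11) × 1.0104 ≈ 0.8993

c* ≈ 0.90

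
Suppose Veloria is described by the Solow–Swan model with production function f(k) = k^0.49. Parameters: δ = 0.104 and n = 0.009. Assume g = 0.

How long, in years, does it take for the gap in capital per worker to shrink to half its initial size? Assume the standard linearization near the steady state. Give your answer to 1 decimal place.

Near the steady state the convergence rate is λ = (1 − α)(n + δ).
λ = (1 − 0.49) × 0.113 = 0.51 × 0.113 = 0.05763
Half-life = ln 2 / λ = 0.6931 / 0.05763 ≈ 12.03 years

t_½ ≈ 12.0 years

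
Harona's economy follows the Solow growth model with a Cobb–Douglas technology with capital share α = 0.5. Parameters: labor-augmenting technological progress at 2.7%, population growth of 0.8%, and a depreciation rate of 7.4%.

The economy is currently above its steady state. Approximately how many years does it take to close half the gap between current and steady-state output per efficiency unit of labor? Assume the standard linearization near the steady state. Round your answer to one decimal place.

half-life ≈ 12.7 years

Near the steady state the convergence rate is λ = (1 − α)(n + g + δ).
λ = (1 − 0.5) × 0.109 = 0.5 × 0.109 = 0.0545
Half-life = ln 2 / λ = 0.6931 / 0.0545 ≈ 12.72 years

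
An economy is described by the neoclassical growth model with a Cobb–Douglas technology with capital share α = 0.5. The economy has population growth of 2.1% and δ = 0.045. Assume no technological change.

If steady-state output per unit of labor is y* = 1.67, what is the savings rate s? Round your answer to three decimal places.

s ≈ 0.110

Steady state requires s·f(k) = (n + δ)·k, i.e. s·k^α = (n + δ)·k.
Since y* = [s/(n + δ)]^(α/(1−α)), we have s/(n + δ) = (y*)^((1−α)/α) = 1.67^1 = 1.6700.
Therefore s = 1.6700 × (n + δ) = 1.6700 × 0.066 = 0.1102.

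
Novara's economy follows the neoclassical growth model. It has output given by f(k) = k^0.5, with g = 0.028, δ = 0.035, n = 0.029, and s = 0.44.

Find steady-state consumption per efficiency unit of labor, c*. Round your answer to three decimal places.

c* ≈ 2.678

Steady state requires s·f(k) = (n + g + δ)·k, i.e. s·k^α = (n + g + δ)·k.
Dividing both sides by k: k^(1−α) = s / (n + g + δ).
k^0.5 = 0.44 / (0.029 + 0.028 + 0.035) = 0.44 / 0.092 = 4.7826
k* = 4.7826^(1/0.5) ≈ 22.8733
y* = (k*)^α = 22.8733^0.5 ≈ 4.7826
c* = (1 − s)·y* = (1 − 0.44) × 4.7826 ≈ 2.6783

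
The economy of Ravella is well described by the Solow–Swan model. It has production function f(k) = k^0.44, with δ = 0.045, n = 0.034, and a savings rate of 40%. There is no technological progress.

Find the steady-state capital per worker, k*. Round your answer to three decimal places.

At the steady state, Δk = 0, so s·k^α = (n + δ)·k.
Dividing both sides by k: k^(1−α) = s / (n + δ).
k^0.56 = 0.40 / (0.034 + 0.045) = 0.40 / 0.079 = 5.0633
k* = 5.0633^(1/0.56) ≈ 18.1099

k* ≈ 18.110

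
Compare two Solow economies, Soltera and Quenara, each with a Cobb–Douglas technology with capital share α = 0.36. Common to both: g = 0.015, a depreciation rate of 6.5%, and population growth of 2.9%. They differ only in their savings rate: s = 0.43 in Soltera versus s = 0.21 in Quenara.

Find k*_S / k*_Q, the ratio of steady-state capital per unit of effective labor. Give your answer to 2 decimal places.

k*_S / k*_Q ≈ 3.06

Steady-state k* = [s/(n + g + δ)]^(1/(1−α)), so the ratio is [ (s_S/(n + g + δ)_S) / (s_Q/(n + g + δ)_Q) ]^1.5625.
s_S/(n + g + δ)_S = 0.43/0.109 = 3.9450; s_Q/(n + g + δ)_Q = 0.21/0.109 = 1.9266.
Ratio = (3.9450/1.9266)^1.5625 = 2.0476^1.5625 ≈ 3.0642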